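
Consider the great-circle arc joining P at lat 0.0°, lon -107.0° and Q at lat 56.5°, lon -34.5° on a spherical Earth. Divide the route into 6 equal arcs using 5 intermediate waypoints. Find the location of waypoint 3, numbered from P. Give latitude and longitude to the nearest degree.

≈ lat 33°, lon -83°

Write both endpoints as unit vectors p₁, p₂ with components (cos φ cos λ, cos φ sin λ, sin φ).
The central angle between the endpoints is δ = arccos(p₁·p₂) ≈ 1.404 rad (80.4°).
Interpolate at f = 3/6 with slerp weights a = sin((1−f)δ)/sin δ ≈ 0.655, b = sin(fδ)/sin δ ≈ 0.655.
p = a·p₁ + b·p₂ ≈ (0.106, -0.831, 0.546); φ = arcsin(p_z) ≈ 33.10°, λ = atan2(p_y, p_x) ≈ -82.70°.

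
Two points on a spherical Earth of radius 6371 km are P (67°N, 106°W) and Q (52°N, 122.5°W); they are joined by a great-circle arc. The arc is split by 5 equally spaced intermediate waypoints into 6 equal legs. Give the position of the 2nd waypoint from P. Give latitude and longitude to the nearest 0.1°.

≈ (62.2°N, 113.3°W)

Write both endpoints as unit vectors p₁, p₂ with components (cos φ cos λ, cos φ sin λ, sin φ).
The central angle between the endpoints is δ = arccos(p₁·p₂) ≈ 0.298 rad (17.1°).
Interpolate at f = 2/6 with slerp weights a = sin((1−f)δ)/sin δ ≈ 0.672, b = sin(fδ)/sin δ ≈ 0.338.
p = a·p₁ + b·p₂ ≈ (-0.184, -0.428, 0.885); φ = arcsin(p_z) ≈ 62.24°, λ = atan2(p_y, p_x) ≈ -113.28°.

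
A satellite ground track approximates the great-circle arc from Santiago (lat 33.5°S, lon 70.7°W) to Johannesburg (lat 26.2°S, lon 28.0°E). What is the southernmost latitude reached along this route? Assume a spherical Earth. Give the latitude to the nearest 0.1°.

The great circle lies in the plane with unit normal n̂ = (p₁ × p₂)/|p₁ × p₂|.
Here n̂_z ≈ +0.746; the vertex latitude is φ_max = arccos|n̂_z| ≈ 41.8°.

≈ 41.8°S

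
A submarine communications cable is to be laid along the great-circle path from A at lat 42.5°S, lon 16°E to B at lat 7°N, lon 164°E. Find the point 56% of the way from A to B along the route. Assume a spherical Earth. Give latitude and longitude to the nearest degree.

Convert each endpoint to a unit vector on the sphere (x = cos φ cos λ, y = cos φ sin λ, z = sin φ).
The central angle between the endpoints is δ = arccos(p₁·p₂) ≈ 2.350 rad (134.7°).
Interpolate at f = 0.56 with slerp weights a = sin((1−f)δ)/sin δ ≈ 1.208, b = sin(fδ)/sin δ ≈ 1.361.
p = a·p₁ + b·p₂ ≈ (-0.442, 0.618, -0.650); φ = arcsin(p_z) ≈ -40.58°, λ = atan2(p_y, p_x) ≈ 125.57°.

≈ lat 41°S, lon 126°E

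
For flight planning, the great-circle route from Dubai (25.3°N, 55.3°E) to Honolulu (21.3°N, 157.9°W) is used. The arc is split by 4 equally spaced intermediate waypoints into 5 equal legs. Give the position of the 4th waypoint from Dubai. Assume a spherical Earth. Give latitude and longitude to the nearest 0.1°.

From cos δ = sin φ₁ sin φ₂ + cos φ₁ cos φ₂ cos Δλ, the central angle is δ ≈ 2.153 rad (123.3°).
Interpolate at f = 4/5 with slerp weights a = sin((1−f)δ)/sin δ ≈ 0.500, b = sin(fδ)/sin δ ≈ 1.183.
p = a·p₁ + b·p₂ ≈ (-0.764, -0.043, 0.643); φ = arcsin(p_z) ≈ 40.04°, λ = atan2(p_y, p_x) ≈ -176.75°.

≈ 40.0°N, 176.7°W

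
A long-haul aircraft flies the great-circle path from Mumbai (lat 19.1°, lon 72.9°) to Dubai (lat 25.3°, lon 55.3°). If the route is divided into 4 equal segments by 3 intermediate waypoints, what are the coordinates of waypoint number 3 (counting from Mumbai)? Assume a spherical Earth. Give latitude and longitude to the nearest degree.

The haversine formula gives a central angle δ ≈ 0.304 rad (17.4°) between the endpoints.
Interpolate at f = 3/4 with slerp weights a = sin((1−f)δ)/sin δ ≈ 0.254, b = sin(fδ)/sin δ ≈ 0.755.
p = a·p₁ + b·p₂ ≈ (0.459, 0.790, 0.406); φ = arcsin(p_z) ≈ 23.93°, λ = atan2(p_y, p_x) ≈ 59.85°.

≈ lat 24°, lon 60°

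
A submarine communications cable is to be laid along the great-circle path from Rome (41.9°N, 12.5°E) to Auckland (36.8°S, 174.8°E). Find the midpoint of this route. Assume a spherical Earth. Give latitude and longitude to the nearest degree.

≈ (16°N, 107°E)

Write both endpoints as unit vectors p₁, p₂ with components (cos φ cos λ, cos φ sin λ, sin φ).
The central angle between the endpoints is δ = arccos(p₁·p₂) ≈ 2.887 rad (165.4°).
Interpolate at f = 1/2 with slerp weights a = sin((1−f)δ)/sin δ ≈ 3.942, b = sin(fδ)/sin δ ≈ 3.942.
p = a·p₁ + b·p₂ ≈ (-0.279, 0.921, 0.271); φ = arcsin(p_z) ≈ 15.74°, λ = atan2(p_y, p_x) ≈ 106.85°.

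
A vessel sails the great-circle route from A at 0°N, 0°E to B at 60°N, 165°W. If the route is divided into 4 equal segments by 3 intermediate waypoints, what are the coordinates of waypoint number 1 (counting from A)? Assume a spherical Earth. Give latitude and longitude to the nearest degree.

≈ 29°N, 5°W

Write both endpoints as unit vectors p₁, p₂ with components (cos φ cos λ, cos φ sin λ, sin φ).
The central angle between the endpoints is δ = arccos(p₁·p₂) ≈ 2.075 rad (118.9°).
Interpolate at f = 1/4 with slerp weights a = sin((1−f)δ)/sin δ ≈ 1.142, b = sin(fδ)/sin δ ≈ 0.566.
p = a·p₁ + b·p₂ ≈ (0.868, -0.073, 0.490); φ = arcsin(p_z) ≈ 29.36°, λ = atan2(p_y, p_x) ≈ -4.82°.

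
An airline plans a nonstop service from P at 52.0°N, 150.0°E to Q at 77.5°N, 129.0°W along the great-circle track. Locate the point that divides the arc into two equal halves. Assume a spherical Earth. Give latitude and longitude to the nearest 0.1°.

Convert each endpoint to a unit vector on the sphere (x = cos φ cos λ, y = cos φ sin λ, z = sin φ).
The central angle between the endpoints is δ = arccos(p₁·p₂) ≈ 0.660 rad (37.8°).
Interpolate at f = 1/2 with slerp weights a = sin((1−f)δ)/sin δ ≈ 0.528, b = sin(fδ)/sin δ ≈ 0.528.
p = a·p₁ + b·p₂ ≈ (-0.354, 0.074, 0.932); φ = arcsin(p_z) ≈ 68.82°, λ = atan2(p_y, p_x) ≈ 168.22°.

≈ 68.8°N, 168.2°E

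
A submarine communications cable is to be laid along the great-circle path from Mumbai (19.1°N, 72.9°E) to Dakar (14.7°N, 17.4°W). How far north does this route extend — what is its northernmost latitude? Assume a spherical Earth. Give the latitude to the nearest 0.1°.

The great circle lies in the plane with unit normal n̂ = (p₁ × p₂)/|p₁ × p₂|.
Here n̂_z ≈ -0.917; the vertex latitude is φ_max = arccos|n̂_z| ≈ 23.5°.
Check via Clairaut: cos φ_max = |cos φ₁| · sin C = cos(19.1°)·sin(76.0°) ≈ 0.917, again giving ≈ 23.5°.

≈ 23.5°N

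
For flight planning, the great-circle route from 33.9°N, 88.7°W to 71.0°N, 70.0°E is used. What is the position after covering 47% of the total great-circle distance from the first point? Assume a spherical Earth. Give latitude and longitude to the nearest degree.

≈ 68°N, 78°W

The haversine formula gives a central angle δ ≈ 1.292 rad (74.0°) between the endpoints.
Interpolate at f = 0.47 with slerp weights a = sin((1−f)δ)/sin δ ≈ 0.658, b = sin(fδ)/sin δ ≈ 0.593.
p = a·p₁ + b·p₂ ≈ (0.078, -0.364, 0.928); φ = arcsin(p_z) ≈ 68.12°, λ = atan2(p_y, p_x) ≈ -77.84°.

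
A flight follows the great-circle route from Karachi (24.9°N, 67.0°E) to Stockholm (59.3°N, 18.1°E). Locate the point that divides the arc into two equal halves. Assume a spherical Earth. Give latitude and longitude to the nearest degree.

≈ (45°N, 50°E)

Write both endpoints as unit vectors p₁, p₂ with components (cos φ cos λ, cos φ sin λ, sin φ).
The central angle between the endpoints is δ = arccos(p₁·p₂) ≈ 0.841 rad (48.2°).
Interpolate at f = 1/2 with slerp weights a = sin((1−f)δ)/sin δ ≈ 0.548, b = sin(fδ)/sin δ ≈ 0.548.
p = a·p₁ + b·p₂ ≈ (0.460, 0.544, 0.702); φ = arcsin(p_z) ≈ 44.56°, λ = atan2(p_y, p_x) ≈ 49.80°.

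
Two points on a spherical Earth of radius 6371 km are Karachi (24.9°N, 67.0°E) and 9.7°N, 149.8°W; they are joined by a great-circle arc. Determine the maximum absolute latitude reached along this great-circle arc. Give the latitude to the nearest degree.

The great circle lies in the plane with unit normal n̂ = (p₁ × p₂)/|p₁ × p₂|.
Here n̂_z ≈ +0.701; the vertex latitude is φ_max = arccos|n̂_z| ≈ 45.5°.

≈ 46°N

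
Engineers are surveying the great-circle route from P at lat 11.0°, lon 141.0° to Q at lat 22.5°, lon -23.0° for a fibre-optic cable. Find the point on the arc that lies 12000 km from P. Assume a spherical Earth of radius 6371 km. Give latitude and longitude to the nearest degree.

≈ lat 52°, lon 2°

Write both endpoints as unit vectors p₁, p₂ with components (cos φ cos λ, cos φ sin λ, sin φ).
The central angle between the endpoints is δ = arccos(p₁·p₂) ≈ 2.496 rad (143.0°). The total great-circle distance is δ·R ≈ 2.496 × 6371 ≈ 15902 km, so the target fraction is f = 12000/15902 ≈ 0.755.
Interpolate at f ≈ 0.755 with slerp weights a = sin((1−f)δ)/sin δ ≈ 0.956, b = sin(fδ)/sin δ ≈ 1.581.
p = a·p₁ + b·p₂ ≈ (0.616, 0.019, 0.788); φ = arcsin(p_z) ≈ 51.95°, λ = atan2(p_y, p_x) ≈ 1.80°.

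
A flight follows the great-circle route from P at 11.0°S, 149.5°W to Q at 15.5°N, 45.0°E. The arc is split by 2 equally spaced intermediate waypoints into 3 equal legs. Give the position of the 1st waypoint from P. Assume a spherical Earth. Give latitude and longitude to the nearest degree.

Convert each endpoint to a unit vector on the sphere (x = cos φ cos λ, y = cos φ sin λ, z = sin φ).
The central angle between the endpoints is δ = arccos(p₁·p₂) ≈ 2.883 rad (165.2°).
Interpolate at f = 1/3 with slerp weights a = sin((1−f)δ)/sin δ ≈ 3.674, b = sin(fδ)/sin δ ≈ 3.208.
p = a·p₁ + b·p₂ ≈ (-0.922, 0.355, 0.156); φ = arcsin(p_z) ≈ 8.99°, λ = atan2(p_y, p_x) ≈ 158.92°.

≈ 9°N, 159°E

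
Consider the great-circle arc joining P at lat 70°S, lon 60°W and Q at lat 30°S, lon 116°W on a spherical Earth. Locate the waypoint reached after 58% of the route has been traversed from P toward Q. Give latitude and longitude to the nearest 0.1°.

≈ lat 49.3°S, lon 104.2°W

The haversine formula gives a central angle δ ≈ 0.882 rad (50.5°) between the endpoints.
Interpolate at f = 0.58 with slerp weights a = sin((1−f)δ)/sin δ ≈ 0.469, b = sin(fδ)/sin δ ≈ 0.634.
p = a·p₁ + b·p₂ ≈ (-0.161, -0.632, -0.758); φ = arcsin(p_z) ≈ -49.27°, λ = atan2(p_y, p_x) ≈ -104.24°.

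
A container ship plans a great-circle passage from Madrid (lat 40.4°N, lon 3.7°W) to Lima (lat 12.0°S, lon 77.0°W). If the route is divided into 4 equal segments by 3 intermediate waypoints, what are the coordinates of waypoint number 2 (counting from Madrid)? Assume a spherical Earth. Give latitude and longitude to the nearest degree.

From cos δ = sin φ₁ sin φ₂ + cos φ₁ cos φ₂ cos Δλ, the central angle is δ ≈ 1.491 rad (85.5°).
Interpolate at f = 2/4 with slerp weights a = sin((1−f)δ)/sin δ ≈ 0.681, b = sin(fδ)/sin δ ≈ 0.681.
p = a·p₁ + b·p₂ ≈ (0.667, -0.682, 0.300); φ = arcsin(p_z) ≈ 17.43°, λ = atan2(p_y, p_x) ≈ -45.64°.

≈ lat 17°N, lon 46°W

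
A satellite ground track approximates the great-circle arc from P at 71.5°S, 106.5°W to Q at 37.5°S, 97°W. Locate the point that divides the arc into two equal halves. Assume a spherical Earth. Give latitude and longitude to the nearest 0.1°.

≈ 54.6°S, 99.7°W

Write both endpoints as unit vectors p₁, p₂ with components (cos φ cos λ, cos φ sin λ, sin φ).
The central angle between the endpoints is δ = arccos(p₁·p₂) ≈ 0.600 rad (34.4°).
Interpolate at f = 1/2 with slerp weights a = sin((1−f)δ)/sin δ ≈ 0.523, b = sin(fδ)/sin δ ≈ 0.523.
p = a·p₁ + b·p₂ ≈ (-0.098, -0.571, -0.815); φ = arcsin(p_z) ≈ -54.58°, λ = atan2(p_y, p_x) ≈ -99.71°.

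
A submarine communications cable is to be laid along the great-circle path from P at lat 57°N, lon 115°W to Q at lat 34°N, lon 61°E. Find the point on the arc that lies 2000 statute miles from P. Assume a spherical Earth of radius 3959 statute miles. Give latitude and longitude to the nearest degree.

Convert each endpoint to a unit vector on the sphere (x = cos φ cos λ, y = cos φ sin λ, z = sin φ).
The central angle between the endpoints is δ = arccos(p₁·p₂) ≈ 1.552 rad (88.9°). The total great-circle distance is δ·R ≈ 1.552 × 3959 ≈ 6145 mi, so the target fraction is f = 2000/6145 ≈ 0.325.
Interpolate at f ≈ 0.325 with slerp weights a = sin((1−f)δ)/sin δ ≈ 0.866, b = sin(fδ)/sin δ ≈ 0.484.
p = a·p₁ + b·p₂ ≈ (-0.005, -0.077, 0.997); φ = arcsin(p_z) ≈ 85.60°, λ = atan2(p_y, p_x) ≈ -93.59°.

≈ lat 86°N, lon 94°W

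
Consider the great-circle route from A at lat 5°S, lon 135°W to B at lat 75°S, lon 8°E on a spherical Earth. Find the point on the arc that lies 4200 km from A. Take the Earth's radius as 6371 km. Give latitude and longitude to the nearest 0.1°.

Write both endpoints as unit vectors p₁, p₂ with components (cos φ cos λ, cos φ sin λ, sin φ).
The central angle between the endpoints is δ = arccos(p₁·p₂) ≈ 1.693 rad (97.0°). The total great-circle distance is δ·R ≈ 1.693 × 6371 ≈ 10785 km, so the target fraction is f = 4200/10785 ≈ 0.389.
Interpolate at f ≈ 0.389 with slerp weights a = sin((1−f)δ)/sin δ ≈ 0.866, b = sin(fδ)/sin δ ≈ 0.617.
p = a·p₁ + b·p₂ ≈ (-0.452, -0.587, -0.672); φ = arcsin(p_z) ≈ -42.18°, λ = atan2(p_y, p_x) ≈ -127.55°.

≈ lat 42.2°S, lon 127.5°W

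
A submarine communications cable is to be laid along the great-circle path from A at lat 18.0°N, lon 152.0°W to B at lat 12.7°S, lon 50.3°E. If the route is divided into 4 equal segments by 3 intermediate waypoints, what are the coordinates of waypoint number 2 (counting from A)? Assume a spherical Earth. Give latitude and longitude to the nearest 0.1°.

≈ lat 13.4°N, lon 125.5°E

The haversine formula gives a central angle δ ≈ 2.755 rad (157.9°) between the endpoints.
Interpolate at f = 2/4 with slerp weights a = sin((1−f)δ)/sin δ ≈ 2.605, b = sin(fδ)/sin δ ≈ 2.605.
p = a·p₁ + b·p₂ ≈ (-0.564, 0.792, 0.232); φ = arcsin(p_z) ≈ 13.43°, λ = atan2(p_y, p_x) ≈ 125.46°.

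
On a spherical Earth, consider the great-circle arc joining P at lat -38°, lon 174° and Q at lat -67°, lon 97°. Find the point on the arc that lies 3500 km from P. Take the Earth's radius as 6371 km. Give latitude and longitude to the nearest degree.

≈ lat -62°, lon 141°

Write both endpoints as unit vectors p₁, p₂ with components (cos φ cos λ, cos φ sin λ, sin φ).
The central angle between the endpoints is δ = arccos(p₁·p₂) ≈ 0.882 rad (50.5°). The total great-circle distance is δ·R ≈ 0.882 × 6371 ≈ 5616 km, so the target fraction is f = 3500/5616 ≈ 0.623.
Interpolate at f ≈ 0.623 with slerp weights a = sin((1−f)δ)/sin δ ≈ 0.423, b = sin(fδ)/sin δ ≈ 0.677.
p = a·p₁ + b·p₂ ≈ (-0.363, 0.297, -0.883); φ = arcsin(p_z) ≈ -62.00°, λ = atan2(p_y, p_x) ≈ 140.72°.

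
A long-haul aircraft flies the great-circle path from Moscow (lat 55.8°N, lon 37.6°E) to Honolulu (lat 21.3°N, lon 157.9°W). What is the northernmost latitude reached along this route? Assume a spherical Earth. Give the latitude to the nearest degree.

The great circle lies in the plane with unit normal n̂ = (p₁ × p₂)/|p₁ × p₂|.
Here n̂_z ≈ +0.143; the vertex latitude is φ_max = arccos|n̂_z| ≈ 81.8°.
Check via Clairaut: cos φ_max = |cos φ₁| · sin C = cos(55.8°)·sin(14.7°) ≈ 0.143, again giving ≈ 81.8°.

≈ 82°N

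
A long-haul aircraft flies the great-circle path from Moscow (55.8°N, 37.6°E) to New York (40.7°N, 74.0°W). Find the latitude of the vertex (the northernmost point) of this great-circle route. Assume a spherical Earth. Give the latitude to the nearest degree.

≈ 65°N

The great circle lies in the plane with unit normal n̂ = (p₁ × p₂)/|p₁ × p₂|.
Here n̂_z ≈ -0.429; the vertex latitude is φ_max = arccos|n̂_z| ≈ 64.6°.
Check via Clairaut: cos φ_max = |cos φ₁| · sin C = cos(55.8°)·sin(49.7°) ≈ 0.429, again giving ≈ 64.6°.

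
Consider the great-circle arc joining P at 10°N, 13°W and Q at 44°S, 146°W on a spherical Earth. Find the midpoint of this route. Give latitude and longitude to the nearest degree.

≈ 36°S, 60°W

Convert each endpoint to a unit vector on the sphere (x = cos φ cos λ, y = cos φ sin λ, z = sin φ).
The central angle between the endpoints is δ = arccos(p₁·p₂) ≈ 2.219 rad (127.1°).
Interpolate at f = 1/2 with slerp weights a = sin((1−f)δ)/sin δ ≈ 1.123, b = sin(fδ)/sin δ ≈ 1.123.
p = a·p₁ + b·p₂ ≈ (0.408, -0.701, -0.585); φ = arcsin(p_z) ≈ -35.82°, λ = atan2(p_y, p_x) ≈ -59.79°.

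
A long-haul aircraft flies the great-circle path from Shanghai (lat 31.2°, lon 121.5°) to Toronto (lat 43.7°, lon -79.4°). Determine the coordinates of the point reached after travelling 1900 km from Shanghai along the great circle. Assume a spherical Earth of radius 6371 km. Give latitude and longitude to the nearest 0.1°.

The haversine formula gives a central angle δ ≈ 1.792 rad (102.7°) between the endpoints. The total great-circle distance is δ·R ≈ 1.792 × 6371 ≈ 11420 km, so the target fraction is f = 1900/11420 ≈ 0.166.
Interpolate at f ≈ 0.166 with slerp weights a = sin((1−f)δ)/sin δ ≈ 1.022, b = sin(fδ)/sin δ ≈ 0.301.
p = a·p₁ + b·p₂ ≈ (-0.417, 0.531, 0.738); φ = arcsin(p_z) ≈ 47.52°, λ = atan2(p_y, p_x) ≈ 128.11°.

≈ lat 47.5°, lon 128.1°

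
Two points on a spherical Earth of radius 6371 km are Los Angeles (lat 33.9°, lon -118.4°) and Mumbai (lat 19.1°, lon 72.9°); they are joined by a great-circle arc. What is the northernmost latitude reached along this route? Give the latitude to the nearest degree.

The great circle lies in the plane with unit normal n̂ = (p₁ × p₂)/|p₁ × p₂|.
Here n̂_z ≈ -0.190; the vertex latitude is φ_max = arccos|n̂_z| ≈ 79.1°.
Check via Clairaut: cos φ_max = |cos φ₁| · sin C = cos(33.9°)·sin(13.2°) ≈ 0.190, again giving ≈ 79.1°.

≈ 79°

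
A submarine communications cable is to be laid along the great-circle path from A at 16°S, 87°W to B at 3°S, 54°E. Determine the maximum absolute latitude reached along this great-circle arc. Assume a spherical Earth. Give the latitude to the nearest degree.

The great circle lies in the plane with unit normal n̂ = (p₁ × p₂)/|p₁ × p₂|.
Here n̂_z ≈ +0.886; the vertex latitude is φ_max = arccos|n̂_z| ≈ 27.6°.
Check via Clairaut: cos φ_max = |cos φ₁| · sin C = cos(16.0°)·sin(112.8°) ≈ 0.886, again giving ≈ 27.6°.

≈ 28°S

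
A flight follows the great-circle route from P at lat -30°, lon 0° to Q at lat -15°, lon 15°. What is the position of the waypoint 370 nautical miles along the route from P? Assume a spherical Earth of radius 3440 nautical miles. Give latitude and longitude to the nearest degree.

The haversine formula gives a central angle δ ≈ 0.356 rad (20.4°) between the endpoints. The total great-circle distance is δ·R ≈ 0.356 × 3440 ≈ 1223 nmi, so the target fraction is f = 370/1223 ≈ 0.302.
Interpolate at f ≈ 0.302 with slerp weights a = sin((1−f)δ)/sin δ ≈ 0.705, b = sin(fδ)/sin δ ≈ 0.308.
p = a·p₁ + b·p₂ ≈ (0.898, 0.077, -0.432); φ = arcsin(p_z) ≈ -25.62°, λ = atan2(p_y, p_x) ≈ 4.90°.

≈ lat -26°, lon 5°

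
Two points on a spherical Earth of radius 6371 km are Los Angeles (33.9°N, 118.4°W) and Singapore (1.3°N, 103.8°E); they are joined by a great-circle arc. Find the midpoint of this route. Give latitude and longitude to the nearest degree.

≈ 41°N, 159°E

The haversine formula gives a central angle δ ≈ 2.217 rad (127.0°) between the endpoints.
Interpolate at f = 1/2 with slerp weights a = sin((1−f)δ)/sin δ ≈ 1.121, b = sin(fδ)/sin δ ≈ 1.121.
p = a·p₁ + b·p₂ ≈ (-0.710, 0.270, 0.651); φ = arcsin(p_z) ≈ 40.59°, λ = atan2(p_y, p_x) ≈ 159.18°.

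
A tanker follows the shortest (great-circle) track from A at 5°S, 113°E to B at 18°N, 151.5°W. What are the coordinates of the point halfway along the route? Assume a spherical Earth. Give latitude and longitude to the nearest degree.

From cos δ = sin φ₁ sin φ₂ + cos φ₁ cos φ₂ cos Δλ, the central angle is δ ≈ 1.689 rad (96.8°).
Interpolate at f = 1/2 with slerp weights a = sin((1−f)δ)/sin δ ≈ 0.753, b = sin(fδ)/sin δ ≈ 0.753.
p = a·p₁ + b·p₂ ≈ (-0.922, 0.349, 0.167); φ = arcsin(p_z) ≈ 9.61°, λ = atan2(p_y, p_x) ≈ 159.29°.

≈ 10°N, 159°E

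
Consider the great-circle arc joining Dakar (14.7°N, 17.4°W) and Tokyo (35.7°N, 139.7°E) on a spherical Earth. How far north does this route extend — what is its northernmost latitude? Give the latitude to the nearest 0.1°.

The great circle lies in the plane with unit normal n̂ = (p₁ × p₂)/|p₁ × p₂|.
Here n̂_z ≈ +0.374; the vertex latitude is φ_max = arccos|n̂_z| ≈ 68.1°.

≈ 68.1°N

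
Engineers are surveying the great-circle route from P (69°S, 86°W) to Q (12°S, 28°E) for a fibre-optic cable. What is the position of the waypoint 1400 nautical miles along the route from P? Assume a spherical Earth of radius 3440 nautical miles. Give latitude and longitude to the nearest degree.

Convert each endpoint to a unit vector on the sphere (x = cos φ cos λ, y = cos φ sin λ, z = sin φ).
The central angle between the endpoints is δ = arccos(p₁·p₂) ≈ 1.519 rad (87.0°). The total great-circle distance is δ·R ≈ 1.519 × 3440 ≈ 5226 nmi, so the target fraction is f = 1400/5226 ≈ 0.268.
Interpolate at f ≈ 0.268 with slerp weights a = sin((1−f)δ)/sin δ ≈ 0.898, b = sin(fδ)/sin δ ≈ 0.396.
p = a·p₁ + b·p₂ ≈ (0.365, -0.139, -0.921); φ = arcsin(p_z) ≈ -67.02°, λ = atan2(p_y, p_x) ≈ -20.86°.

≈ (67°S, 21°W)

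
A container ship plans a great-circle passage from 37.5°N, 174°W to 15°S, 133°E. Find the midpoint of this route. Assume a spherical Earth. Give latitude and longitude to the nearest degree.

≈ 13°N, 157°E

Write both endpoints as unit vectors p₁, p₂ with components (cos φ cos λ, cos φ sin λ, sin φ).
The central angle between the endpoints is δ = arccos(p₁·p₂) ≈ 1.262 rad (72.3°).
Interpolate at f = 1/2 with slerp weights a = sin((1−f)δ)/sin δ ≈ 0.619, b = sin(fδ)/sin δ ≈ 0.619.
p = a·p₁ + b·p₂ ≈ (-0.897, 0.386, 0.217); φ = arcsin(p_z) ≈ 12.52°, λ = atan2(p_y, p_x) ≈ 156.70°.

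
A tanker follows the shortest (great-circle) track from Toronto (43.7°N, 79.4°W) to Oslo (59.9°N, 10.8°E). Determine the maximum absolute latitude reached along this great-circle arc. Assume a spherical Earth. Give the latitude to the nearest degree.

The great circle lies in the plane with unit normal n̂ = (p₁ × p₂)/|p₁ × p₂|.
Here n̂_z ≈ +0.452; the vertex latitude is φ_max = arccos|n̂_z| ≈ 63.1°.
Check via Clairaut: cos φ_max = |cos φ₁| · sin C = cos(43.7°)·sin(38.7°) ≈ 0.452, again giving ≈ 63.1°.

≈ 63°N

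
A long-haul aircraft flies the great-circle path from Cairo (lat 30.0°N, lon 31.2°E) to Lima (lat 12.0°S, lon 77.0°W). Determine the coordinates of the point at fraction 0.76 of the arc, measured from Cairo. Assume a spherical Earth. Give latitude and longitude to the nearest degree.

≈ lat 1°N, lon 53°W

Convert each endpoint to a unit vector on the sphere (x = cos φ cos λ, y = cos φ sin λ, z = sin φ).
The central angle between the endpoints is δ = arccos(p₁·p₂) ≈ 1.948 rad (111.6°).
Interpolate at f = 0.76 with slerp weights a = sin((1−f)δ)/sin δ ≈ 0.485, b = sin(fδ)/sin δ ≈ 1.071.
p = a·p₁ + b·p₂ ≈ (0.595, -0.804, 0.020); φ = arcsin(p_z) ≈ 1.13°, λ = atan2(p_y, p_x) ≈ -53.49°.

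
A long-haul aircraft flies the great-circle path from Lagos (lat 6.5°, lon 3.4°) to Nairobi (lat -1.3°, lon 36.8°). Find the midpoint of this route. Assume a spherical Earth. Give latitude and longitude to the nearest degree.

Convert each endpoint to a unit vector on the sphere (x = cos φ cos λ, y = cos φ sin λ, z = sin φ).
The central angle between the endpoints is δ = arccos(p₁·p₂) ≈ 0.598 rad (34.2°).
Interpolate at f = 1/2 with slerp weights a = sin((1−f)δ)/sin δ ≈ 0.523, b = sin(fδ)/sin δ ≈ 0.523.
p = a·p₁ + b·p₂ ≈ (0.938, 0.344, 0.047); φ = arcsin(p_z) ≈ 2.71°, λ = atan2(p_y, p_x) ≈ 20.15°.

≈ lat 3°, lon 20°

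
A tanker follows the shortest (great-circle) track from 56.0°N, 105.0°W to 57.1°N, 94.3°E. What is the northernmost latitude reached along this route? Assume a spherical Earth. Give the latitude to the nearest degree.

≈ 84°N

The great circle lies in the plane with unit normal n̂ = (p₁ × p₂)/|p₁ × p₂|.
Here n̂_z ≈ -0.110; the vertex latitude is φ_max = arccos|n̂_z| ≈ 83.7°.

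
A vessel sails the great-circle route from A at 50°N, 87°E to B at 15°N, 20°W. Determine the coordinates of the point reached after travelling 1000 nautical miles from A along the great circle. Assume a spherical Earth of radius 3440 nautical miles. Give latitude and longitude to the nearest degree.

≈ 54°N, 61°E

The haversine formula gives a central angle δ ≈ 1.554 rad (89.0°) between the endpoints. The total great-circle distance is δ·R ≈ 1.554 × 3440 ≈ 5346 nmi, so the target fraction is f = 1000/5346 ≈ 0.187.
Interpolate at f ≈ 0.187 with slerp weights a = sin((1−f)δ)/sin δ ≈ 0.953, b = sin(fδ)/sin δ ≈ 0.287.
p = a·p₁ + b·p₂ ≈ (0.292, 0.517, 0.804); φ = arcsin(p_z) ≈ 53.55°, λ = atan2(p_y, p_x) ≈ 60.53°.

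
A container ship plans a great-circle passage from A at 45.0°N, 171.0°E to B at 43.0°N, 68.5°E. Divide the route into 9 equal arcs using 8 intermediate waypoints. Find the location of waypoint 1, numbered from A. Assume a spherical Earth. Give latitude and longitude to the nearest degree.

The haversine formula gives a central angle δ ≈ 1.191 rad (68.3°) between the endpoints.
Interpolate at f = 1/9 with slerp weights a = sin((1−f)δ)/sin δ ≈ 0.939, b = sin(fδ)/sin δ ≈ 0.142.
p = a·p₁ + b·p₂ ≈ (-0.617, 0.201, 0.761); φ = arcsin(p_z) ≈ 49.52°, λ = atan2(p_y, p_x) ≈ 162.01°.

≈ 50°N, 162°E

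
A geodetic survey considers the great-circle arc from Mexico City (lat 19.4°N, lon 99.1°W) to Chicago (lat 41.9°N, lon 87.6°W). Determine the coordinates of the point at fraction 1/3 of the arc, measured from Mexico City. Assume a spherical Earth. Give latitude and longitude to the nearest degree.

≈ lat 27°N, lon 96°W

Convert each endpoint to a unit vector on the sphere (x = cos φ cos λ, y = cos φ sin λ, z = sin φ).
The central angle between the endpoints is δ = arccos(p₁·p₂) ≈ 0.428 rad (24.5°).
Interpolate at f = 1/3 with slerp weights a = sin((1−f)δ)/sin δ ≈ 0.678, b = sin(fδ)/sin δ ≈ 0.343.
p = a·p₁ + b·p₂ ≈ (-0.090, -0.886, 0.454); φ = arcsin(p_z) ≈ 27.00°, λ = atan2(p_y, p_x) ≈ -95.83°.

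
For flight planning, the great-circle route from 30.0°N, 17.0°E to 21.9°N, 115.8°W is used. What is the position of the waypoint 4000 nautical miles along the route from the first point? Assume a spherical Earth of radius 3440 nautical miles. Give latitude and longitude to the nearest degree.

Convert each endpoint to a unit vector on the sphere (x = cos φ cos λ, y = cos φ sin λ, z = sin φ).
The central angle between the endpoints is δ = arccos(p₁·p₂) ≈ 1.938 rad (111.1°). The total great-circle distance is δ·R ≈ 1.938 × 3440 ≈ 6668 nmi, so the target fraction is f = 4000/6668 ≈ 0.600.
Interpolate at f ≈ 0.600 with slerp weights a = sin((1−f)δ)/sin δ ≈ 0.750, b = sin(fδ)/sin δ ≈ 0.984.
p = a·p₁ + b·p₂ ≈ (0.224, -0.632, 0.742); φ = arcsin(p_z) ≈ 47.91°, λ = atan2(p_y, p_x) ≈ -70.46°.

≈ 48°N, 70°W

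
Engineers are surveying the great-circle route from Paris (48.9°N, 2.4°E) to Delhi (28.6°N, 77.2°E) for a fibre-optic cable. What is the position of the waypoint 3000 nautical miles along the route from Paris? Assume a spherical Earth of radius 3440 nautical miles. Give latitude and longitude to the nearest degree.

Convert each endpoint to a unit vector on the sphere (x = cos φ cos λ, y = cos φ sin λ, z = sin φ).
The central angle between the endpoints is δ = arccos(p₁·p₂) ≈ 1.033 rad (59.2°). The total great-circle distance is δ·R ≈ 1.033 × 3440 ≈ 3554 nmi, so the target fraction is f = 3000/3554 ≈ 0.844.
Interpolate at f ≈ 0.844 with slerp weights a = sin((1−f)δ)/sin δ ≈ 0.187, b = sin(fδ)/sin δ ≈ 0.891.
p = a·p₁ + b·p₂ ≈ (0.296, 0.768, 0.567); φ = arcsin(p_z) ≈ 34.57°, λ = atan2(p_y, p_x) ≈ 68.93°.

≈ (35°N, 69°E)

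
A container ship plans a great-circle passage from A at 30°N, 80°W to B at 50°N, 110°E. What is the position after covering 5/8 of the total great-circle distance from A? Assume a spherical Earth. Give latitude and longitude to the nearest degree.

≈ 84°N, 171°E

Convert each endpoint to a unit vector on the sphere (x = cos φ cos λ, y = cos φ sin λ, z = sin φ).
The central angle between the endpoints is δ = arccos(p₁·p₂) ≈ 1.737 rad (99.5°).
Interpolate at f = 5/8 with slerp weights a = sin((1−f)δ)/sin δ ≈ 0.615, b = sin(fδ)/sin δ ≈ 0.897.
p = a·p₁ + b·p₂ ≈ (-0.105, 0.017, 0.994); φ = arcsin(p_z) ≈ 83.90°, λ = atan2(p_y, p_x) ≈ 170.52°.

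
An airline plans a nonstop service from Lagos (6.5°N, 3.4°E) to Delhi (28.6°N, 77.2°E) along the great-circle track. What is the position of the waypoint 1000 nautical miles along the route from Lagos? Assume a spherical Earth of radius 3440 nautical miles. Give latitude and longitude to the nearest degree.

Convert each endpoint to a unit vector on the sphere (x = cos φ cos λ, y = cos φ sin λ, z = sin φ).
The central angle between the endpoints is δ = arccos(p₁·p₂) ≈ 1.269 rad (72.7°). The total great-circle distance is δ·R ≈ 1.269 × 3440 ≈ 4364 nmi, so the target fraction is f = 1000/4364 ≈ 0.229.
Interpolate at f ≈ 0.229 with slerp weights a = sin((1−f)δ)/sin δ ≈ 0.869, b = sin(fδ)/sin δ ≈ 0.300.
p = a·p₁ + b·p₂ ≈ (0.920, 0.308, 0.242); φ = arcsin(p_z) ≈ 14.01°, λ = atan2(p_y, p_x) ≈ 18.52°.

≈ 14°N, 19°E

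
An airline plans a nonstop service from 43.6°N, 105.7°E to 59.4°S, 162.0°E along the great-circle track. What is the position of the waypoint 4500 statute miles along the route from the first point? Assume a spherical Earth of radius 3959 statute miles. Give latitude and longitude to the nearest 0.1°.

Convert each endpoint to a unit vector on the sphere (x = cos φ cos λ, y = cos φ sin λ, z = sin φ).
The central angle between the endpoints is δ = arccos(p₁·p₂) ≈ 1.970 rad (112.9°). The total great-circle distance is δ·R ≈ 1.970 × 3959 ≈ 7801 mi, so the target fraction is f = 4500/7801 ≈ 0.577.
Interpolate at f ≈ 0.577 with slerp weights a = sin((1−f)δ)/sin δ ≈ 0.804, b = sin(fδ)/sin δ ≈ 0.985.
p = a·p₁ + b·p₂ ≈ (-0.634, 0.715, -0.293); φ = arcsin(p_z) ≈ -17.06°, λ = atan2(p_y, p_x) ≈ 131.57°.

≈ 17.1°S, 131.6°E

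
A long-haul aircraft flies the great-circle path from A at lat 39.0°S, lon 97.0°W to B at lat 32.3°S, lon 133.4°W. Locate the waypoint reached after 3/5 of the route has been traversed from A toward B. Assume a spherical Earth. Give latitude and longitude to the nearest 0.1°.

The haversine formula gives a central angle δ ≈ 0.526 rad (30.1°) between the endpoints.
Interpolate at f = 3/5 with slerp weights a = sin((1−f)δ)/sin δ ≈ 0.416, b = sin(fδ)/sin δ ≈ 0.618.
p = a·p₁ + b·p₂ ≈ (-0.398, -0.700, -0.592); φ = arcsin(p_z) ≈ -36.31°, λ = atan2(p_y, p_x) ≈ -119.63°.

≈ lat 36.3°S, lon 119.6°W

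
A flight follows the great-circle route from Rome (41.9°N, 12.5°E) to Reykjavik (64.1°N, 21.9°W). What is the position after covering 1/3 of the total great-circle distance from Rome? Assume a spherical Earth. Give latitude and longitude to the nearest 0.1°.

≈ (50.2°N, 4.8°E)

Convert each endpoint to a unit vector on the sphere (x = cos φ cos λ, y = cos φ sin λ, z = sin φ).
The central angle between the endpoints is δ = arccos(p₁·p₂) ≈ 0.518 rad (29.7°).
Interpolate at f = 1/3 with slerp weights a = sin((1−f)δ)/sin δ ≈ 0.684, b = sin(fδ)/sin δ ≈ 0.347.
p = a·p₁ + b·p₂ ≈ (0.637, 0.054, 0.769); φ = arcsin(p_z) ≈ 50.23°, λ = atan2(p_y, p_x) ≈ 4.81°.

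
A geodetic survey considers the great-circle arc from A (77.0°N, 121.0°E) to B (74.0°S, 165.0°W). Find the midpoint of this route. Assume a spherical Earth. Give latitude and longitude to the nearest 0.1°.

Write both endpoints as unit vectors p₁, p₂ with components (cos φ cos λ, cos φ sin λ, sin φ).
The central angle between the endpoints is δ = arccos(p₁·p₂) ≈ 2.738 rad (156.9°).
Interpolate at f = 1/2 with slerp weights a = sin((1−f)δ)/sin δ ≈ 2.493, b = sin(fδ)/sin δ ≈ 2.493.
p = a·p₁ + b·p₂ ≈ (-0.952, 0.303, 0.033); φ = arcsin(p_z) ≈ 1.87°, λ = atan2(p_y, p_x) ≈ 162.36°.

≈ (1.9°N, 162.4°E)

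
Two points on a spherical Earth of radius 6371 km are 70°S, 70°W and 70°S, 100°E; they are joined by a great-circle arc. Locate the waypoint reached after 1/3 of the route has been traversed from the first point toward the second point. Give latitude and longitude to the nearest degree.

≈ 83°S, 60°W

Convert each endpoint to a unit vector on the sphere (x = cos φ cos λ, y = cos φ sin λ, z = sin φ).
The central angle between the endpoints is δ = arccos(p₁·p₂) ≈ 0.695 rad (39.8°).
Interpolate at f = 1/3 with slerp weights a = sin((1−f)δ)/sin δ ≈ 0.698, b = sin(fδ)/sin δ ≈ 0.359.
p = a·p₁ + b·p₂ ≈ (0.060, -0.104, -0.993); φ = arcsin(p_z) ≈ -83.12°, λ = atan2(p_y, p_x) ≈ -59.76°.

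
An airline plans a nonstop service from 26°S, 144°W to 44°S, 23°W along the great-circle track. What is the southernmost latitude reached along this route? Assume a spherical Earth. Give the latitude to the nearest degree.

≈ 56°S

The great circle lies in the plane with unit normal n̂ = (p₁ × p₂)/|p₁ × p₂|.
Here n̂_z ≈ +0.554; the vertex latitude is φ_max = arccos|n̂_z| ≈ 56.3°.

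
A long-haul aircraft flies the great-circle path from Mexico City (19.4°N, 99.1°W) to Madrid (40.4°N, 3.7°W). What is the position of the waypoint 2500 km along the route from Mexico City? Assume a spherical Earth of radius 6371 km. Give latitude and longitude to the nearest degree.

Write both endpoints as unit vectors p₁, p₂ with components (cos φ cos λ, cos φ sin λ, sin φ).
The central angle between the endpoints is δ = arccos(p₁·p₂) ≈ 1.423 rad (81.5°). The total great-circle distance is δ·R ≈ 1.423 × 6371 ≈ 9063 km, so the target fraction is f = 2500/9063 ≈ 0.276.
Interpolate at f ≈ 0.276 with slerp weights a = sin((1−f)δ)/sin δ ≈ 0.867, b = sin(fδ)/sin δ ≈ 0.387.
p = a·p₁ + b·p₂ ≈ (0.165, -0.826, 0.539); φ = arcsin(p_z) ≈ 32.58°, λ = atan2(p_y, p_x) ≈ -78.74°.

≈ (33°N, 79°W)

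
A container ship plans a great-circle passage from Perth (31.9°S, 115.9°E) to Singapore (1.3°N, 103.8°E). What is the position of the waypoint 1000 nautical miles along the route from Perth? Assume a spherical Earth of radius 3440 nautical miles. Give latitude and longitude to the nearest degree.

Convert each endpoint to a unit vector on the sphere (x = cos φ cos λ, y = cos φ sin λ, z = sin φ).
The central angle between the endpoints is δ = arccos(p₁·p₂) ≈ 0.613 rad (35.1°). The total great-circle distance is δ·R ≈ 0.613 × 3440 ≈ 2109 nmi, so the target fraction is f = 1000/2109 ≈ 0.474.
Interpolate at f ≈ 0.474 with slerp weights a = sin((1−f)δ)/sin δ ≈ 0.551, b = sin(fδ)/sin δ ≈ 0.498.
p = a·p₁ + b·p₂ ≈ (-0.323, 0.904, -0.280); φ = arcsin(p_z) ≈ -16.24°, λ = atan2(p_y, p_x) ≈ 109.66°.

≈ 16°S, 110°E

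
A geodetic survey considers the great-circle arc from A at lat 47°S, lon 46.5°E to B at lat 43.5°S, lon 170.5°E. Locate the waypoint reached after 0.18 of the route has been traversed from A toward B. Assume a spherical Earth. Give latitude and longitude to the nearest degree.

≈ lat 57°S, lon 62°E

Convert each endpoint to a unit vector on the sphere (x = cos φ cos λ, y = cos φ sin λ, z = sin φ).
The central angle between the endpoints is δ = arccos(p₁·p₂) ≈ 1.342 rad (76.9°).
Interpolate at f = 0.18 with slerp weights a = sin((1−f)δ)/sin δ ≈ 0.915, b = sin(fδ)/sin δ ≈ 0.246.
p = a·p₁ + b·p₂ ≈ (0.254, 0.482, -0.838); φ = arcsin(p_z) ≈ -56.98°, λ = atan2(p_y, p_x) ≈ 62.23°.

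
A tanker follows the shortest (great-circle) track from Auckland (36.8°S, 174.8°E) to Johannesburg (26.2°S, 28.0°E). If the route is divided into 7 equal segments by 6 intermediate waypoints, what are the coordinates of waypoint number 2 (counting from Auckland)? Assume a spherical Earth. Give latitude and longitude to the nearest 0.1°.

Convert each endpoint to a unit vector on the sphere (x = cos φ cos λ, y = cos φ sin λ, z = sin φ).
The central angle between the endpoints is δ = arccos(p₁·p₂) ≈ 1.914 rad (109.7°).
Interpolate at f = 2/7 with slerp weights a = sin((1−f)δ)/sin δ ≈ 1.040, b = sin(fδ)/sin δ ≈ 0.552.
p = a·p₁ + b·p₂ ≈ (-0.392, 0.308, -0.867); φ = arcsin(p_z) ≈ -60.10°, λ = atan2(p_y, p_x) ≈ 141.82°.

≈ 60.1°S, 141.8°E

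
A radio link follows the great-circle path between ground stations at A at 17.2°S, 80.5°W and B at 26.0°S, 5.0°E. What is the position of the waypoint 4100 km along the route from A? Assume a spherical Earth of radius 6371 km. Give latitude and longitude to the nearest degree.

≈ 28°S, 42°W

The haversine formula gives a central angle δ ≈ 1.373 rad (78.6°) between the endpoints. The total great-circle distance is δ·R ≈ 1.373 × 6371 ≈ 8744 km, so the target fraction is f = 4100/8744 ≈ 0.469.
Interpolate at f ≈ 0.469 with slerp weights a = sin((1−f)δ)/sin δ ≈ 0.679, b = sin(fδ)/sin δ ≈ 0.612.
p = a·p₁ + b·p₂ ≈ (0.655, -0.592, -0.469); φ = arcsin(p_z) ≈ -27.98°, λ = atan2(p_y, p_x) ≈ -42.11°.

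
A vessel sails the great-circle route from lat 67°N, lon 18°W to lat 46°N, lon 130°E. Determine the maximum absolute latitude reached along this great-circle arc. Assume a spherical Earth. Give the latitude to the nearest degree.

≈ 81°N

The great circle lies in the plane with unit normal n̂ = (p₁ × p₂)/|p₁ × p₂|.
Here n̂_z ≈ +0.159; the vertex latitude is φ_max = arccos|n̂_z| ≈ 80.8°.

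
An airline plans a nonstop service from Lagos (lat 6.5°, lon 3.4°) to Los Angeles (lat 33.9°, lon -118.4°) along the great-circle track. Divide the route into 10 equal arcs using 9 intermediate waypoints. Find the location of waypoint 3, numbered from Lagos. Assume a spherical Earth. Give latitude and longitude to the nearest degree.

≈ lat 27°, lon -25°

Write both endpoints as unit vectors p₁, p₂ with components (cos φ cos λ, cos φ sin λ, sin φ).
The central angle between the endpoints is δ = arccos(p₁·p₂) ≈ 1.951 rad (111.8°).
Interpolate at f = 3/10 with slerp weights a = sin((1−f)δ)/sin δ ≈ 1.055, b = sin(fδ)/sin δ ≈ 0.595.
p = a·p₁ + b·p₂ ≈ (0.811, -0.372, 0.451); φ = arcsin(p_z) ≈ 26.83°, λ = atan2(p_y, p_x) ≈ -24.66°.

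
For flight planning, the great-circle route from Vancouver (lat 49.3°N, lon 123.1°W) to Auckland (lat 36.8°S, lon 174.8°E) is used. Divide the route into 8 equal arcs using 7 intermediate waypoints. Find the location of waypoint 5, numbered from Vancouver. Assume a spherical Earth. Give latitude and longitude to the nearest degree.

The haversine formula gives a central angle δ ≈ 1.782 rad (102.1°) between the endpoints.
Interpolate at f = 5/8 with slerp weights a = sin((1−f)δ)/sin δ ≈ 0.634, b = sin(fδ)/sin δ ≈ 0.918.
p = a·p₁ + b·p₂ ≈ (-0.958, -0.280, -0.069); φ = arcsin(p_z) ≈ -3.98°, λ = atan2(p_y, p_x) ≈ -163.72°.

≈ lat 4°S, lon 164°W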